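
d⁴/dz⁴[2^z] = 2^z*log(2)^4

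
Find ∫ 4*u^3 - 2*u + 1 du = u^4 - u^2 + u + C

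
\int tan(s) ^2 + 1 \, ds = tan(s) + C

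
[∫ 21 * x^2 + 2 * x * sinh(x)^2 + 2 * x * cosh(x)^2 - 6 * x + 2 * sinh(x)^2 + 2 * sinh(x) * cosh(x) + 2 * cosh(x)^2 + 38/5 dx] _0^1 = 2*sinh(2) + 58/5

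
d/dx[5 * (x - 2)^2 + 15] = 10*x - 20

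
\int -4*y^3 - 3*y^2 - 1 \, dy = -y^4 - y^3 - y + C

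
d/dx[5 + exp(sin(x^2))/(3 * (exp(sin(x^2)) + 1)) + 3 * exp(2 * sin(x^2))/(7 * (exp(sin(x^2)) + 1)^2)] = 2*x*(25*exp(sin(x^2)) + 7)*exp(sin(x^2))*cos(x^2)/(21*(exp(sin(x^2)) + 1)^3)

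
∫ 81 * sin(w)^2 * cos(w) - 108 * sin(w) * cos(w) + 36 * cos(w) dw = (3*sin(w) - 2)^3 + C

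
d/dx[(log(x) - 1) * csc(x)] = (-x*log(x)*cot(x)*csc(x) + x*cot(x)*csc(x) + csc(x))/x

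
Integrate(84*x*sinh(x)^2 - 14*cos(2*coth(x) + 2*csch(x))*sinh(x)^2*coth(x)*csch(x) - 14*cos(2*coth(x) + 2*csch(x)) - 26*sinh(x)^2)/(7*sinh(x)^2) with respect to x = 6*x^2 - 26*x/7 + sin(2*(coth(x) + csch(x))) + C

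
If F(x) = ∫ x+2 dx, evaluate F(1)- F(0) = 5/2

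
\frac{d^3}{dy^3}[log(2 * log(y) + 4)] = (2*log(y)^2 + 11*log(y) + 16)/(y^3*log(y)^3 + 6*y^3*log(y)^2 + 12*y^3*log(y) + 8*y^3)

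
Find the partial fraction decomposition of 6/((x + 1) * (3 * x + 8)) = -18/(5*(3*x + 8)) + 6/(5*(x + 1))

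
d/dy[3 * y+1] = 3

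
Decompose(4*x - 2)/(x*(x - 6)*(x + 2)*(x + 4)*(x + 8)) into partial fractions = -17/(1344*(x + 8)) + 9/(160*(x + 4)) - 5/(96*(x + 2)) + 11/(3360*(x - 6)) + 1/(192*x)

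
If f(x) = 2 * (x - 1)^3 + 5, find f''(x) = 12*x - 12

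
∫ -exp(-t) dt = exp(-t) + C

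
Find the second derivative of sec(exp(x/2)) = (exp(x/2)*sin(exp(x/2))/cos(exp(x/2)) - exp(x) + 2*exp(x)/cos(exp(x/2))^2)/(4*cos(exp(x/2)))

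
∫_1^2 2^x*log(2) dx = 2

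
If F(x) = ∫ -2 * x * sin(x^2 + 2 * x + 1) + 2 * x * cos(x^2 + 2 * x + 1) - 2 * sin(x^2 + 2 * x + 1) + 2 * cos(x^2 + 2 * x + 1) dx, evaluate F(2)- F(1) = cos(9) + sin(9) - cos(4) - sin(4)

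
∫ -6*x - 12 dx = -3*x^2 - 12*x + C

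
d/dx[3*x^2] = 6*x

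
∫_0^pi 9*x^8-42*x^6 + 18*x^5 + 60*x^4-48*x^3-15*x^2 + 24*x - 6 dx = -1 + (-2*pi + 1 + pi^3)^3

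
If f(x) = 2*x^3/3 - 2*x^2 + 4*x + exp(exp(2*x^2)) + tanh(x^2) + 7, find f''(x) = 16*x^2*exp(4*x^2)*exp(exp(2*x^2)) + 16*x^2*exp(2*x^2)*exp(exp(2*x^2)) - 8*x^2*sinh(x^2)/cosh(x^2)^3 + 4*x + 4*exp(2*x^2)*exp(exp(2*x^2)) - 4 + 2/cosh(x^2)^2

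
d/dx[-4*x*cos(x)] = 4*x*sin(x) - 4*cos(x)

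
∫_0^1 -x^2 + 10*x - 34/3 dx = -20/3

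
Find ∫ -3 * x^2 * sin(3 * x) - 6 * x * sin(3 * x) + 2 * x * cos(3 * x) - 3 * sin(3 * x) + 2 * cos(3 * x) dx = (x + 1)^2*cos(3*x) + C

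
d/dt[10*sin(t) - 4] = 10*cos(t)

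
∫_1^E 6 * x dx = -3 + 3*exp(2)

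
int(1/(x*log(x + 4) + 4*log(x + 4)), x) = log(log(x + 4)) + C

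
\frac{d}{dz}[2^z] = 2^z*log(2)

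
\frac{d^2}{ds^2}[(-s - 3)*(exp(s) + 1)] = -s*exp(s) - 5*exp(s)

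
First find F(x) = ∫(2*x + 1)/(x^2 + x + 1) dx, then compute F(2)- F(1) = -log(9) + log(21)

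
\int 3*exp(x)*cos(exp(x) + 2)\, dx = 3*sin(exp(x) + 2) + C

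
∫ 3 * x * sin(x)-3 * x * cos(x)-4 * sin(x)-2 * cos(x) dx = -sqrt(2)*(3*x - 1)*sin(x + pi/4) + C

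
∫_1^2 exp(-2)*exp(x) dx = 1 - exp(-1)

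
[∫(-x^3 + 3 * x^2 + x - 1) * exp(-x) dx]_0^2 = 6*exp(-2)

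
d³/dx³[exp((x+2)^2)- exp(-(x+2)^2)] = (8*x^3*exp(2*x^2 + 8*x + 8) + 8*x^3 + 48*x^2*exp(2*x^2 + 8*x + 8) + 48*x^2 + 108*x*exp(2*x^2 + 8*x + 8) + 84*x + 88*exp(2*x^2 + 8*x + 8) + 40)*exp(-x^2 - 4*x - 4)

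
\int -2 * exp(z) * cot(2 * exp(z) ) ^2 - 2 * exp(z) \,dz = cot(2*exp(z)) + C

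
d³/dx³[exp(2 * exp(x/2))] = exp(x/2 + 2*exp(x/2))/4 + 3*exp(x + 2*exp(x/2))/2 + exp(3*x/2 + 2*exp(x/2))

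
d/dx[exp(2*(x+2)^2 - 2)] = 4*x*exp(2*x^2 + 8*x + 6) + 8*exp(2*x^2 + 8*x + 6)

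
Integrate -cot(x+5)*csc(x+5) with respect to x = csc(x + 5) + C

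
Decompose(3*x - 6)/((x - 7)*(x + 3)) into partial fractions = 3/(2*(x + 3)) + 3/(2*(x - 7))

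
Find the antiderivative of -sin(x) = cos(x) + C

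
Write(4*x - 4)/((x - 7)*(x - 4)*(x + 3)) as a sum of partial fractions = -8/(35*(x + 3)) - 4/(7*(x - 4)) + 4/(5*(x - 7))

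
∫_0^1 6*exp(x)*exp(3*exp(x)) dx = -2*exp(3) + 2*exp(3*E)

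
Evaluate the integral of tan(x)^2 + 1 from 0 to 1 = tan(1)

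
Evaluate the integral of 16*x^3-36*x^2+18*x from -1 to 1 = -24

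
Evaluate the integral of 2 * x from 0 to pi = pi^2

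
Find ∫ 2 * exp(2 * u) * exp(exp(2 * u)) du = exp(exp(2*u)) + C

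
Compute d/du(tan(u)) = cos(u)^(-2)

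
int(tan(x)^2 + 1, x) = tan(x) + C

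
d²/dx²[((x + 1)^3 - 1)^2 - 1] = 30*x^4 + 120*x^3 + 180*x^2 + 108*x + 18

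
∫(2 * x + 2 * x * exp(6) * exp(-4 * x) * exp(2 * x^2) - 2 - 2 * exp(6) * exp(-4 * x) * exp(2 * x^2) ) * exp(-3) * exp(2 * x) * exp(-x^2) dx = 2*sinh(x^2 - 2*x + 3) + C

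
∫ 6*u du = 3*u^2 + C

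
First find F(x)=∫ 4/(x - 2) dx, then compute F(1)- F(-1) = -4*log(3)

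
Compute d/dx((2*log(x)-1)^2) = (8*log(x) - 4)/x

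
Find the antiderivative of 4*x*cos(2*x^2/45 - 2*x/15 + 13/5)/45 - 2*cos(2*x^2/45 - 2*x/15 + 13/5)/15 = sin((2*x^2 - 6*x + 117)/45) + C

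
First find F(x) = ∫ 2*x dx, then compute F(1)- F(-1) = 0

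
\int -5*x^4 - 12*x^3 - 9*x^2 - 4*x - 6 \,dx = -x^5 - 3*x^4 - 3*x^3 - 2*x^2 - 6*x + C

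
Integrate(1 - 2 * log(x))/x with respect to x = (1 - log(x))*log(x) + C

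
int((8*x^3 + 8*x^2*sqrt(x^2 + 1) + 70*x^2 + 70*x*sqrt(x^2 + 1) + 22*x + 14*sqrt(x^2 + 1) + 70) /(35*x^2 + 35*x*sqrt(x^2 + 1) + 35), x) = 4*x^2/35 + 2*x + 2*log(x + sqrt(x^2 + 1))/5 + C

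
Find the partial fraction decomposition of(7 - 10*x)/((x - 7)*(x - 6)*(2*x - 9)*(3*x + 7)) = -117/(4100*(3*x + 7)) - 304/(615*(2*x - 9)) + 53/(75*(x - 6)) - 9/(20*(x - 7))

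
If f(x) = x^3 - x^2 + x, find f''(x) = 6*x - 2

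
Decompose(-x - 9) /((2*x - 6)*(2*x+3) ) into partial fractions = 5/(6*(2*x + 3)) - 2/(3*(x - 3))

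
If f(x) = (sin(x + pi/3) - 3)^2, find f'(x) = -6*cos(x + pi/3) + cos(2*x + pi/6)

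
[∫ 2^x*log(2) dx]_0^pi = -1 + 2^pi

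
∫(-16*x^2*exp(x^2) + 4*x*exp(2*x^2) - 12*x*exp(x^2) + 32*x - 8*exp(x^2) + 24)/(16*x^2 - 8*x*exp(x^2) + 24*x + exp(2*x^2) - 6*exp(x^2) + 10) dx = log((4*x - exp(x^2) + 3)^2 + 1) + C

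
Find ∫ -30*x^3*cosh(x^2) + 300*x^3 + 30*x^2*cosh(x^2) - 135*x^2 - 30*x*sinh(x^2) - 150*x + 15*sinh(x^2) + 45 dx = 15*x*(x - 1)*(5*x^2 + 2*x - sinh(x^2) - 3) + C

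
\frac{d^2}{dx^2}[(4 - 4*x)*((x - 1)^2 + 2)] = 24 - 24*x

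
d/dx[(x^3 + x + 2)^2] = 6*x^5 + 8*x^3 + 12*x^2 + 2*x + 4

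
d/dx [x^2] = 2*x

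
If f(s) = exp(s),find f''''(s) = exp(s)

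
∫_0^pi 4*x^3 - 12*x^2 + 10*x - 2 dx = (-1 + pi)^2*(-2*pi + pi^2)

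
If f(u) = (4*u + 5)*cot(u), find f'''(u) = -24*u*cot(u)^4 - 32*u*cot(u)^2 - 8*u - 30*cot(u)^4 + 24*cot(u)^3 - 40*cot(u)^2 + 24*cot(u) - 10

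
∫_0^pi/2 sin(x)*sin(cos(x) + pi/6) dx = -cos(pi/6 + 1) + sqrt(3)/2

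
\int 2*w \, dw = w^2 + C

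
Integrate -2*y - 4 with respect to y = -y^2 - 4*y + C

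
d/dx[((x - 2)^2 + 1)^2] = 4*x^3 - 24*x^2 + 52*x - 40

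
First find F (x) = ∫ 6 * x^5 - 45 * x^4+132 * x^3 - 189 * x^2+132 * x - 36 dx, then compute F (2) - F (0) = -8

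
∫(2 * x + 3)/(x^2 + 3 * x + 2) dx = log(x^2 + 3*x + 2) + C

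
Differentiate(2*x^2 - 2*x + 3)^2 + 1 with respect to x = 16*x^3 - 24*x^2 + 32*x - 12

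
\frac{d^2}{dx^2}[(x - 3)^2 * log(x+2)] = (2*x^2*log(x + 2) + 3*x^2 + 8*x*log(x + 2) + 2*x + 8*log(x + 2) - 33)/(x^2 + 4*x + 4)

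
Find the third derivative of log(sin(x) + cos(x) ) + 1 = 2*cos(x + pi/4)/sin(x + pi/4)^3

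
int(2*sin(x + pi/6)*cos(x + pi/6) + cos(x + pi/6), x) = (sin(x + pi/6) + 1)*sin(x + pi/6) + C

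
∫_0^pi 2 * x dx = pi^2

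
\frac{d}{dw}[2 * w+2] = 2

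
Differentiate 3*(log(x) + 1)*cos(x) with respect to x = 3*(-x*log(x)*sin(x) - x*sin(x) + cos(x))/x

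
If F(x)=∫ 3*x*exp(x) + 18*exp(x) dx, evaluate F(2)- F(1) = -18*E + 21*exp(2)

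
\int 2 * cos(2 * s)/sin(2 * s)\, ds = log(3*sin(2*s)) + C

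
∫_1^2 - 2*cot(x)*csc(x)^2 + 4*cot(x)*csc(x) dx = -(-2 + csc(1))^2 + (-2 + csc(2))^2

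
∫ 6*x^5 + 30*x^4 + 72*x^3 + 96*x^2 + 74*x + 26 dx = x^6 + 6*x^5 + 18*x^4 + 32*x^3 + 37*x^2 + 26*x + C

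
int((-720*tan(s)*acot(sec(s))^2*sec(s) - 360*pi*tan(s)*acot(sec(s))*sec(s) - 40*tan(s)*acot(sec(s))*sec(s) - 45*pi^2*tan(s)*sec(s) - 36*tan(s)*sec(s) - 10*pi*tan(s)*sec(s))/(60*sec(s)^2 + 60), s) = (4*acot(sec(s)) + pi)^3/16 + (4*acot(sec(s)) + pi)^2/48 + 3*acot(sec(s))/5 + C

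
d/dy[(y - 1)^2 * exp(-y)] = (-y^2 + 4*y - 3)*exp(-y)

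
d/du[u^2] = 2*u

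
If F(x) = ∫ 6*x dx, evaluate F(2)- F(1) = 9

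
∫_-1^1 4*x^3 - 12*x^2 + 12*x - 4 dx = -16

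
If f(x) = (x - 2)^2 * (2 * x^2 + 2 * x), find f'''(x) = 48*x - 36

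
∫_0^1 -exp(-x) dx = -1 + exp(-1)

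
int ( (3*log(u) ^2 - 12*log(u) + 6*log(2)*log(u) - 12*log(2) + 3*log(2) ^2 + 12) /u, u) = (log(2*u) - 2)^3 + C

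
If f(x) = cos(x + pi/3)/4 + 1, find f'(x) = -sin(x + pi/3)/4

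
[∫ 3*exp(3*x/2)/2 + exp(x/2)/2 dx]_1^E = -exp(3/2) - exp(1/2) + exp(E/2) + exp(3*E/2)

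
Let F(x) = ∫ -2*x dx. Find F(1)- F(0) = -1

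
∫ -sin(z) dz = cos(z) + C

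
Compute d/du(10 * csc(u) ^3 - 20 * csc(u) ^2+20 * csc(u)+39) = 10*(-2 + 4/sin(u) - 3/sin(u)^2)*cos(u)/sin(u)^2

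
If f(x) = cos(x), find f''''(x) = cos(x)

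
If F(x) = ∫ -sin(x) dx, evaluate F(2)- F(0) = -1 + cos(2)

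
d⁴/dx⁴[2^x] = 2^x*log(2)^4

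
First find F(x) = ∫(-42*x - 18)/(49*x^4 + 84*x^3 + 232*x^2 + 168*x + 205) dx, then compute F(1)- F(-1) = -acot(5) + acot(9)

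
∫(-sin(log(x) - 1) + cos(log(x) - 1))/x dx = sqrt(2)*cos(-log(x) + pi/4 + 1) + C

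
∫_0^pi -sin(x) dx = -2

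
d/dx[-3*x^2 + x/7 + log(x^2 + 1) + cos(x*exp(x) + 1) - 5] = (-7*x^3*exp(x)*sin(x*exp(x) + 1) - 42*x^3 - 7*x^2*exp(x)*sin(x*exp(x) + 1) + x^2 - 7*x*exp(x)*sin(x*exp(x) + 1) - 28*x - 7*exp(x)*sin(x*exp(x) + 1) + 1)/(7*x^2 + 7)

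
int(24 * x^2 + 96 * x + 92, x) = 8*x^3 + 48*x^2 + 92*x + C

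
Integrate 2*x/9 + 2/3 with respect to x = x^2/9 + 2*x/3 + C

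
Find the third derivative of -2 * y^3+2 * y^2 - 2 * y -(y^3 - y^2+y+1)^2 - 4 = -120*y^3 + 120*y^2 - 72*y - 12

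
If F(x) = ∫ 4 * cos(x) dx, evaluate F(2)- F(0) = 4*sin(2)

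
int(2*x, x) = x^2 + C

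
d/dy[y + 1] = 1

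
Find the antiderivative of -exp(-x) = exp(-x) + C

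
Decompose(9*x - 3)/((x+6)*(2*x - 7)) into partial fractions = 3/(2*x - 7) + 3/(x + 6)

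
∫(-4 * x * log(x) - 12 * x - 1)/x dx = -(4*x + 1)*(log(x) + 2) + C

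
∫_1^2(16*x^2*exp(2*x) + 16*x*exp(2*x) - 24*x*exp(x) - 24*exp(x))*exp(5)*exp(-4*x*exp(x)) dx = (5 - 8*exp(2))*exp(5 - 8*exp(2)) - (5 - 4*E)*exp(5 - 4*E)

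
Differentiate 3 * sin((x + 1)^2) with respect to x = 6*(x + 1)*cos(x^2 + 2*x + 1)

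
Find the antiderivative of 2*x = x^2 + C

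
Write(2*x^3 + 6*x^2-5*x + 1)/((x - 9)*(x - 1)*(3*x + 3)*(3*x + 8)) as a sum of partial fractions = -103/(1155*(3*x + 8)) + 1/(30*(x + 1)) - 1/(132*(x - 1)) + 19/(84*(x - 9))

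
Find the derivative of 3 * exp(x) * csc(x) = 3*(1 - cos(x)/sin(x))*exp(x)/sin(x)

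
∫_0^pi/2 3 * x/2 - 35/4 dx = (-3 + pi/8)*(1 + 3*pi/2) + 3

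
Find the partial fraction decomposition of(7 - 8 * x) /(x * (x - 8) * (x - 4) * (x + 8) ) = -71/(1536*(x + 8)) + 25/(192*(x - 4)) - 57/(512*(x - 8)) + 7/(256*x)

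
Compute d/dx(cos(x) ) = -sin(x)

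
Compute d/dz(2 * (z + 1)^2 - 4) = 4*z + 4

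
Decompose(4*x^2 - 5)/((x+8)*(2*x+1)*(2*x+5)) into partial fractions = -10/(11*(2*x + 5)) - 2/(15*(2*x + 1)) + 251/(165*(x + 8))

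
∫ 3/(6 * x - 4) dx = log(3*x - 2)/2 + C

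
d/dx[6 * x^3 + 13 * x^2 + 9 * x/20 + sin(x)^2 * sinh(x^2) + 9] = 18*x^2 + 2*x*sin(x)^2*cosh(x^2) + 26*x + sin(2*x)*sinh(x^2) + 9/20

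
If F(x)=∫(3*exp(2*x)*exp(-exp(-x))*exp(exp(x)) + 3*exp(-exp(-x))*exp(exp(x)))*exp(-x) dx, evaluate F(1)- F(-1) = -3*exp(-E + exp(-1)) + 3*exp(E - exp(-1))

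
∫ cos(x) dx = sin(x) + C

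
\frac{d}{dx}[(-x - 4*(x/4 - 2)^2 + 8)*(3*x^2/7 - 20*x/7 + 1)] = -3*x^3/7 + 6*x^2 - 49*x/2 + 181/7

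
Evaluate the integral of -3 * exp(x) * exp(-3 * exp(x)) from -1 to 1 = -exp(-3*exp(-1)) + exp(-3*E)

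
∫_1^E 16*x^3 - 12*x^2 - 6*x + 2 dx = (-E - 1 + 2*exp(2))^2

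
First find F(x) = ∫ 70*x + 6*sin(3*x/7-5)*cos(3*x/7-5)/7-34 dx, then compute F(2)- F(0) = cos(10)/2 - cos(58/7)/2 + 72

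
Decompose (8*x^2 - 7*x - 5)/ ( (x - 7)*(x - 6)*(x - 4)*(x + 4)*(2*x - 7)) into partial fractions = -1096/(525*(2*x - 7)) + 151/(13200*(x + 4)) + 95/(48*(x - 4)) - 241/(100*(x - 6)) + 338/(231*(x - 7))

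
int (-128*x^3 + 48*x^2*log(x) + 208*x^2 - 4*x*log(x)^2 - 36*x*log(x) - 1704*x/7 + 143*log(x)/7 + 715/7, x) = -12*x^2/7 + 3*x*log(x)/7 + 12*x/7 - 2*(4*x^2 - x*log(x) - 4*x + 5)^2 + C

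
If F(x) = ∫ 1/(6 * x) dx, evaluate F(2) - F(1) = log(2)/6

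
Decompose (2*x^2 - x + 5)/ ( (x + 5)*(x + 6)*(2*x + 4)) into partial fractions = 83/(8*(x + 6)) - 10/(x + 5) + 5/(8*(x + 2))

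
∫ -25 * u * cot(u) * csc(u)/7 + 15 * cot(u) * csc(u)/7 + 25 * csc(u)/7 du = (25*u/7 - 15/7)*csc(u) + C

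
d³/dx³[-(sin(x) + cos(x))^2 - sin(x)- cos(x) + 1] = 8*cos(2*x) + sqrt(2)*cos(x + pi/4)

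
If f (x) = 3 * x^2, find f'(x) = 6*x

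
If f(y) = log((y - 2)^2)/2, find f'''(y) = 2/(y^3 - 6*y^2 + 12*y - 8)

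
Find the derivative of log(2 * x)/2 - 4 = 1/(2*x)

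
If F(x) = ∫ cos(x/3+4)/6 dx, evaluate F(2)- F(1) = sin(14/3)/2 - sin(13/3)/2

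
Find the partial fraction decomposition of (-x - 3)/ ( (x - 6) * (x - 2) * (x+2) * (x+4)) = -1/(120*(x + 4)) - 1/(64*(x + 2)) + 5/(96*(x - 2)) - 9/(320*(x - 6))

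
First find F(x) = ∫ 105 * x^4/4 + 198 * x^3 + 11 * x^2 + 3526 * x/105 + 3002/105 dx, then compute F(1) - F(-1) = 5251/70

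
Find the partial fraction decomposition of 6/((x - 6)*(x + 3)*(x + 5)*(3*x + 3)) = -1/(44*(x + 5)) + 1/(18*(x + 3)) - 1/(28*(x + 1)) + 2/(693*(x - 6))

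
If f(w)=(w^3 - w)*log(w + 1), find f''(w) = (6*w^2*log(w + 1) + 5*w^2 + 6*w*log(w + 1) + w - 2)/(w + 1)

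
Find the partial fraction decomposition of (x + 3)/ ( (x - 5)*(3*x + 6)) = -1/(21*(x + 2)) + 8/(21*(x - 5))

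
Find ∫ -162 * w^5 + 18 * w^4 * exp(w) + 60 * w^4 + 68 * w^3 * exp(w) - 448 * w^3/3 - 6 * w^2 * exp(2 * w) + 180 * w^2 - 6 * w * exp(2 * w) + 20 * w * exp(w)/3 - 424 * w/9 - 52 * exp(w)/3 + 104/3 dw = -2*w^3 + 4*w^2/9 + 2*w*exp(w)/3 - 4*w/3 - (-9*w^3 + 2*w^2 + 3*w*exp(w) - 6*w + 9)^2/3 + C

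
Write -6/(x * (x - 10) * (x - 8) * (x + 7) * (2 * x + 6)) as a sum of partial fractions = -1/(2380*(x + 7)) + 1/(572*(x + 3)) + 1/(880*(x - 8)) - 3/(4420*(x - 10)) - 1/(560*x)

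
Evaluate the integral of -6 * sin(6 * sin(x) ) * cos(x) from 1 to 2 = -cos(6*sin(1)) + cos(6*sin(2))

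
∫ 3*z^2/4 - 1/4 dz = z^3/4 - z/4 + C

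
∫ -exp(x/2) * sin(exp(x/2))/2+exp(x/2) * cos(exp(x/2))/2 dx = sqrt(2)*sin(exp(x/2) + pi/4) + C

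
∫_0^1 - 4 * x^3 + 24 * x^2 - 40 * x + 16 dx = 3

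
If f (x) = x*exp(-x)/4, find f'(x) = (1 - x)*exp(-x)/4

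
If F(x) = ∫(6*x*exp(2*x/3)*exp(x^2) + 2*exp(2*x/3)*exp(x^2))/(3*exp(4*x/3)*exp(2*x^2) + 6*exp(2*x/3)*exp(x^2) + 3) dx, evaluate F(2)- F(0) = -1/2 + exp(16/3)/(1 + exp(16/3))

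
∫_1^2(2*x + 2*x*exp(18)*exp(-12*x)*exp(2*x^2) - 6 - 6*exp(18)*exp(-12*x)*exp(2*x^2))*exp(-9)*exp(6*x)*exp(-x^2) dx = -exp(4) - exp(-1) + exp(-4) + E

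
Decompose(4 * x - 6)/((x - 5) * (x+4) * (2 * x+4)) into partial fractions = -11/(18*(x + 4)) + 1/(2*(x + 2)) + 1/(9*(x - 5))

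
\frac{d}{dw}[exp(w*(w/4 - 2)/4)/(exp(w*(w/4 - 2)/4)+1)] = (w*exp(w^2/16 - w/2) - 4*exp(w^2/16 - w/2))/(8 + 8*exp(-w)*exp(w^2/8) + 16*exp(-w/2)*exp(w^2/16))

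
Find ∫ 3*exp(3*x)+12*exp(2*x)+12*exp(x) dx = (exp(x) + 2)^3 + C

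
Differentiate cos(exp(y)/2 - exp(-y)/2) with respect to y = -(exp(2*y) + 1)*exp(-y)*sin(exp(y)/2 - exp(-y)/2)/2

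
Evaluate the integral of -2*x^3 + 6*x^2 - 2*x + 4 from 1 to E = -9/2 + (-2 + E/2)*(-exp(3) - 2*E)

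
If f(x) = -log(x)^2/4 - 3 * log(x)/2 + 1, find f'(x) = (-log(x) - 3)/(2*x)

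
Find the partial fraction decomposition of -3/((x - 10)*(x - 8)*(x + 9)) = -3/(323*(x + 9)) + 3/(34*(x - 8)) - 3/(38*(x - 10))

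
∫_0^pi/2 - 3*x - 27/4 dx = (-pi - 1)*(3*pi/8 + 3) + 3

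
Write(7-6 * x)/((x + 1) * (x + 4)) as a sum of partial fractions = -31/(3*(x + 4)) + 13/(3*(x + 1))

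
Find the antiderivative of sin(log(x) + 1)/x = -cos(log(x) + 1) + C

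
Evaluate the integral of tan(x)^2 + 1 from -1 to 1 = 2*tan(1)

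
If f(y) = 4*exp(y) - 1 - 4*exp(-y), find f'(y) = (4*exp(2*y) + 4)*exp(-y)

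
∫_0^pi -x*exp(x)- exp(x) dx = -pi*exp(pi)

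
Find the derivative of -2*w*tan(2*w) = -4*w/cos(2*w)^2 - 2*tan(2*w)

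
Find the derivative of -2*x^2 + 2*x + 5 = 2 - 4*x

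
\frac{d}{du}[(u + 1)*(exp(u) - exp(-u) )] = (u*exp(2*u) + u + 2*exp(2*u))*exp(-u)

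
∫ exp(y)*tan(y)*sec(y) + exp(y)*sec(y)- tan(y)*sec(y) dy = (exp(y) - 1)*sec(y) + C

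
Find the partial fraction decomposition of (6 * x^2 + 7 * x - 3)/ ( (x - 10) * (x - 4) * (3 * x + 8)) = 189/(760*(3*x + 8)) - 121/(120*(x - 4)) + 667/(228*(x - 10))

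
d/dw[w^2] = 2*w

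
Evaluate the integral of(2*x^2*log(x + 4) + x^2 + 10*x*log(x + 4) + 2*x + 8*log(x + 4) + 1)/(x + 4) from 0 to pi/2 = -log(4) + (1 + pi/2)^2*log(pi/2 + 4)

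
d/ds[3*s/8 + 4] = 3/8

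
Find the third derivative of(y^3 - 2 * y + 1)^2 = 120*y^3 - 96*y + 12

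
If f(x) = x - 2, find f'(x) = 1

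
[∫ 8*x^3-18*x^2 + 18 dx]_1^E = -4 + ((-2 + E)^2 + 1)*(-2 + 2*E + 2*exp(2))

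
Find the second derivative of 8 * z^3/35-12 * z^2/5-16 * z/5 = 48*z/35 - 24/5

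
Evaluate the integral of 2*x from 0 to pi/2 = pi^2/4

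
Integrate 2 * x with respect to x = x^2 + C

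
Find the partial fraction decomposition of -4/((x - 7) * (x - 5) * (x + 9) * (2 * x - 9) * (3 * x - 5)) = 81/(21760*(3*x - 5)) - 64/(2295*(2*x - 9)) - 1/(48384*(x + 9)) + 1/(70*(x - 5)) - 1/(640*(x - 7))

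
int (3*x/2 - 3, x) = 3*x^2/4 - 3*x + C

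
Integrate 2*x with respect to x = x^2 + C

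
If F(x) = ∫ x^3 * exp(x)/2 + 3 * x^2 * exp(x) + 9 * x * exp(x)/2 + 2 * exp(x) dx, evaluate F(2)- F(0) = -1/2 + 27*exp(2)/2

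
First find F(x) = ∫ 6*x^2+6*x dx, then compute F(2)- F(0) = 28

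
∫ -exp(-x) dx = exp(-x) + C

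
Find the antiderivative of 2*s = s^2 + C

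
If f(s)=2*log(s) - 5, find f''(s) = -2/s^2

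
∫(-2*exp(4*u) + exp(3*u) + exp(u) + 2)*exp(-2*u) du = (-exp(4*u) + exp(3*u) - exp(u) - 1)*exp(-2*u) + C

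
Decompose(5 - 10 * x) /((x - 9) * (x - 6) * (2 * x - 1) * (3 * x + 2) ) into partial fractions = -9/(116*(3*x + 2)) + 1/(12*(x - 6)) - 5/(87*(x - 9))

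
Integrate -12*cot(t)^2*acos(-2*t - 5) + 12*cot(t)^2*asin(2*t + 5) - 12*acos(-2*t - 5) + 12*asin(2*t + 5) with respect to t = 6*(2*cot(t) + 1)*(acos(-2*t - 5) - asin(2*t + 5)) + C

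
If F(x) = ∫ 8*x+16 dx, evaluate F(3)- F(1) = 64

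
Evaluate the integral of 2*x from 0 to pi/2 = pi^2/4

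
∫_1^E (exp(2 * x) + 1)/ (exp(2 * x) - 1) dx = -log(E - exp(-1)) + log(-exp(-E) + exp(E))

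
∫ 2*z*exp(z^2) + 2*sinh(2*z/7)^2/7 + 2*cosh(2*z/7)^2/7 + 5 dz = 5*z + exp(z^2) + sinh(4*z/7)/2 + C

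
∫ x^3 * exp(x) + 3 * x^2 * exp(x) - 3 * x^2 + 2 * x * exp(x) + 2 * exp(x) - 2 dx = x*(x^2 + 2)*(exp(x) - 1) + C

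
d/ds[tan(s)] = cos(s)^(-2)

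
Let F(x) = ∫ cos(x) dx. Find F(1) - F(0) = sin(1)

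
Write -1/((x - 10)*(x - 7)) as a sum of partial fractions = 1/(3*(x - 7)) - 1/(3*(x - 10))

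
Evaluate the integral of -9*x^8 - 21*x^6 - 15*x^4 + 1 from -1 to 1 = -12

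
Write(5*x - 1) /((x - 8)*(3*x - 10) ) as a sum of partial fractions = -47/(14*(3*x - 10)) + 39/(14*(x - 8))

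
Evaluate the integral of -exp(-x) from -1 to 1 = -E + exp(-1)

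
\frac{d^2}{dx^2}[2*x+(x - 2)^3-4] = 6*x - 12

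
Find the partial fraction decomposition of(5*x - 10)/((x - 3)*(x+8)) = 50/(11*(x + 8)) + 5/(11*(x - 3))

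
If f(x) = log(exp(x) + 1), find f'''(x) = (-exp(2*x) + exp(x))/(exp(3*x) + 3*exp(2*x) + 3*exp(x) + 1)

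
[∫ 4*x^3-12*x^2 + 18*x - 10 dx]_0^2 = 0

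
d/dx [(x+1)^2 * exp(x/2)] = x^2*exp(x/2)/2 + 3*x*exp(x/2) + 5*exp(x/2)/2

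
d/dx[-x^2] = -2*x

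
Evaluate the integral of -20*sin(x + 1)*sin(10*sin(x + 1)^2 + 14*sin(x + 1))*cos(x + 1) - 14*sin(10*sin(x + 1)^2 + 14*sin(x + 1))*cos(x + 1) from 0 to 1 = -cos(2*(5*sin(1) + 7)*sin(1)) + cos(2*(5*sin(2) + 7)*sin(2))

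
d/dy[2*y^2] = 4*y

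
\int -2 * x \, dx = -x^2 + C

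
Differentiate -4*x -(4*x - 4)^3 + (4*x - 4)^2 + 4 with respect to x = -192*x^2 + 416*x - 228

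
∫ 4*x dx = 2*x^2 + C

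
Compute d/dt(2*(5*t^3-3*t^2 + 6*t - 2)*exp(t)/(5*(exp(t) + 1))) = (10*t^3*exp(t) + 30*t^2*exp(2*t) + 24*t^2*exp(t) - 12*t*exp(2*t) + 12*exp(2*t) + 8*exp(t))/(5*exp(2*t) + 10*exp(t) + 5)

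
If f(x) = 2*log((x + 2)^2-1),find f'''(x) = (8*x^3 + 48*x^2 + 120*x + 112)/(x^6 + 12*x^5 + 57*x^4 + 136*x^3 + 171*x^2 + 108*x + 27)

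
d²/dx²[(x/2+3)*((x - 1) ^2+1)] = 3*x + 4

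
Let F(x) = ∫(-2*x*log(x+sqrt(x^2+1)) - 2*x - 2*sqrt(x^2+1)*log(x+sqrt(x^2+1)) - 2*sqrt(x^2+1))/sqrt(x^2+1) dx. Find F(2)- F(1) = -2*(2 + sqrt(5))*log(2 + sqrt(5)) + 2*(1 + sqrt(2))*log(1 + sqrt(2))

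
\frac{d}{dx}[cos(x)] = -sin(x)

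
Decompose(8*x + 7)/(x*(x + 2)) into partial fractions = 9/(2*(x + 2)) + 7/(2*x)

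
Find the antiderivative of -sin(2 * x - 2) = cos(2*x - 2)/2 + C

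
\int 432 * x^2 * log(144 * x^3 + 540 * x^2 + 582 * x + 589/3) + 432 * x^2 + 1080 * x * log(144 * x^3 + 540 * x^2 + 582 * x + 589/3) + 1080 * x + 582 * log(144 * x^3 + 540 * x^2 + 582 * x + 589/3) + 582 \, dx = (432*x^3 + 1620*x^2 + 1746*x + 589)*log(144*x^3 + 540*x^2 + 582*x + 589/3)/3 + C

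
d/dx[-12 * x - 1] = -12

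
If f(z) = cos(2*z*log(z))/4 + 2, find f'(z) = -(log(z) + 1)*sin(2*z*log(z))/2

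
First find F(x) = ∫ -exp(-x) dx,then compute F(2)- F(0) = -1 + exp(-2)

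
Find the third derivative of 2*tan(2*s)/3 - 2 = 32*tan(2*s)^4 + 128*tan(2*s)^2/3 + 32/3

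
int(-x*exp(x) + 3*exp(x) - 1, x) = -(x - 4)*(exp(x) + 1) + C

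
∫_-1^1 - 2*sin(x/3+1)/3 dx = -2*cos(2/3) + 2*cos(4/3)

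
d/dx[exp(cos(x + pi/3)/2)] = -exp(cos(x + pi/3)/2)*sin(x + pi/3)/2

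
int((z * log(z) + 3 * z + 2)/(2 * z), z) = (z + 2)*(log(z) + 2)/2 + C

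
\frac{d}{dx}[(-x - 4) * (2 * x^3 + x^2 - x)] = -8*x^3 - 27*x^2 - 6*x + 4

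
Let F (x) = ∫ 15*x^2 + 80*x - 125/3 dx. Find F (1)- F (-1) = -220/3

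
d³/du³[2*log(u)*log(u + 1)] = (4*u^3*log(u) + 4*u^3*log(u + 1) - 12*u^3 + 12*u^2*log(u + 1) - 18*u^2 + 12*u*log(u + 1) - 6*u + 4*log(u + 1))/(u^6 + 3*u^5 + 3*u^4 + u^3)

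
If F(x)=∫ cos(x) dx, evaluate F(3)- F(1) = -sin(1) + sin(3)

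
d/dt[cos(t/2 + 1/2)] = -sin(t/2 + 1/2)/2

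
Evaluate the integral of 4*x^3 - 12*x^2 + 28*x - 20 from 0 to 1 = -9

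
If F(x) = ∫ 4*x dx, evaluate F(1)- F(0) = 2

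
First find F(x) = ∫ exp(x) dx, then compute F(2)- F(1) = -E + exp(2)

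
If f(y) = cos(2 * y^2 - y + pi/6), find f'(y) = (1 - 4*y)*cos(-2*y^2 + y + pi/3)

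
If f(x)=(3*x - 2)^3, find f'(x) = 81*x^2 - 108*x + 36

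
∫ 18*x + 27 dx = 9*x^2 + 27*x + C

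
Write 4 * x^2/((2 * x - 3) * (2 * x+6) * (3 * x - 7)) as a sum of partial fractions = 49/(40*(3*x - 7)) - 2/(5*(2*x - 3)) + 1/(8*(x + 3))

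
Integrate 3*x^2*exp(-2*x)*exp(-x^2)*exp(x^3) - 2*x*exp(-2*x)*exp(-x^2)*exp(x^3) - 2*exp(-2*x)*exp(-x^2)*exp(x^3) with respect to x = exp(x*(x^2 - x - 2)) + C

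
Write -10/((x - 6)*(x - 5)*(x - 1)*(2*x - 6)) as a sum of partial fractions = 1/(8*(x - 1)) - 5/(12*(x - 3)) + 5/(8*(x - 5)) - 1/(3*(x - 6))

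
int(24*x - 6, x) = 12*x^2 - 6*x + C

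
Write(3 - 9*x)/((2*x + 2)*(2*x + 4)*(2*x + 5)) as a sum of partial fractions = 17/(2*(2*x + 5)) - 21/(4*(x + 2)) + 1/(x + 1)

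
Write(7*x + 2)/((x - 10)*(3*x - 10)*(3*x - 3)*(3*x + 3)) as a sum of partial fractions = -19/(455*(3*x - 10)) + 5/(2574*(x + 1)) + 1/(126*(x - 1)) + 2/(495*(x - 10))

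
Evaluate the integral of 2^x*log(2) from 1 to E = -2 + 2^E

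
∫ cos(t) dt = sin(t) + C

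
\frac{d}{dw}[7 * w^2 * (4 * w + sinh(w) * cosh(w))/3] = 7*w*(w*cosh(2*w)/3 + 4*w + sinh(2*w)/3)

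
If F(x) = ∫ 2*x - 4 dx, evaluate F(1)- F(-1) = -8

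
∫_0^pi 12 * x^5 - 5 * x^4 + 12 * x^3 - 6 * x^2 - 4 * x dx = (2*pi + pi^3)*(-pi^2 - pi + 2*pi^3)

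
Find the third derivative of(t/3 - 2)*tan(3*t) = 54*t*tan(3*t)^4 + 72*t*tan(3*t)^2 + 18*t - 324*tan(3*t)^4 + 18*tan(3*t)^3 - 432*tan(3*t)^2 + 18*tan(3*t) - 108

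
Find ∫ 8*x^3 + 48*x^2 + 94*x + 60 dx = 2*x^4 + 16*x^3 + 47*x^2 + 60*x + C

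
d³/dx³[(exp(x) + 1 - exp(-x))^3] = (27*exp(6*x) + 24*exp(5*x) - 24*exp(x) + 27)*exp(-3*x)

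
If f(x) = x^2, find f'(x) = 2*x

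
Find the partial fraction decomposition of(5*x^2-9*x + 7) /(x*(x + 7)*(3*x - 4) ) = 7/(20*(3*x - 4)) + 9/(5*(x + 7)) - 1/(4*x)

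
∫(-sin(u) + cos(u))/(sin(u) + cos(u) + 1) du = log(sin(u) + cos(u) + 1) + C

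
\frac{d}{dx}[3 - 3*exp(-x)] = 3*exp(-x)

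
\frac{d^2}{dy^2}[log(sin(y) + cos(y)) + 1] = -2/(sin(2*y) + 1)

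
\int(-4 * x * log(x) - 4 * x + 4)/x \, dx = 4*(1 - x)*log(x) + C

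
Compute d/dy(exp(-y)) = -exp(-y)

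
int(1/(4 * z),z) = log(z)/4 + C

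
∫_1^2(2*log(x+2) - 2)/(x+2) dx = -(-1 + log(3))^2 + (-1 + log(4))^2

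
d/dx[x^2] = 2*x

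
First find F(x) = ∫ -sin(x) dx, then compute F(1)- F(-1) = 0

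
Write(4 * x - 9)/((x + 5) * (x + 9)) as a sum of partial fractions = 45/(4*(x + 9)) - 29/(4*(x + 5))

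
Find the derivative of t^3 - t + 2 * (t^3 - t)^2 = 12*t^5 - 16*t^3 + 3*t^2 + 4*t - 1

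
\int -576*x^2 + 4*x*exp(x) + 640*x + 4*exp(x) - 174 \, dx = 2*x*(-96*x^2 + 160*x + 2*exp(x) - 87) + C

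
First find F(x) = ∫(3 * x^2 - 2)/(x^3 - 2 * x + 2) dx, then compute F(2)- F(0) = -log(2) + log(6)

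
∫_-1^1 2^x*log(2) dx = 3/2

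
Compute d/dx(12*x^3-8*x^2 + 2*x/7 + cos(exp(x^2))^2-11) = 36*x^2 - 2*x*exp(x^2)*sin(2*exp(x^2)) - 16*x + 2/7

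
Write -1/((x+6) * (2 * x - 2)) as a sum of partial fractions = 1/(14*(x + 6)) - 1/(14*(x - 1))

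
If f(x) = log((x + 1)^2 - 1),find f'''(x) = (4*x^3 + 12*x^2 + 24*x + 16)/(x^6 + 6*x^5 + 12*x^4 + 8*x^3)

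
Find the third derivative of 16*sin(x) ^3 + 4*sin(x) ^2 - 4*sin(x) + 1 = -16*sin(2*x) - 8*cos(x) + 108*cos(3*x)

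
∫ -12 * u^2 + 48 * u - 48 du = -4*u^3 + 24*u^2 - 48*u + C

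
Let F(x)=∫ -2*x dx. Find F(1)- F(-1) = 0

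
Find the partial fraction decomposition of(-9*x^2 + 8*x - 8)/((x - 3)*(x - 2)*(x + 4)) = -92/(21*(x + 4)) + 14/(3*(x - 2)) - 65/(7*(x - 3))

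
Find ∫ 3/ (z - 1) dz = 3*log(z - 1) + C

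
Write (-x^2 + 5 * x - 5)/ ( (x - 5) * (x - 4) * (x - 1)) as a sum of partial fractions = -1/(12*(x - 1)) + 1/(3*(x - 4)) - 5/(4*(x - 5))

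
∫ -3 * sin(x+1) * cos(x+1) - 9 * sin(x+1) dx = 3*(cos(x + 1) + 6)*cos(x + 1)/2 + C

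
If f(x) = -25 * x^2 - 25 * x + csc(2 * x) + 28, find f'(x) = -50*x - 2*cot(2*x)*csc(2*x) - 25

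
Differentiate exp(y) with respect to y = exp(y)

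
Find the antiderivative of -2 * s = -s^2 + C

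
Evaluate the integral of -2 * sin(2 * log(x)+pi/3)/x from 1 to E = cos(pi/3 + 2) - 1/2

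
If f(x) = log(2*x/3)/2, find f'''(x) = x^(-3)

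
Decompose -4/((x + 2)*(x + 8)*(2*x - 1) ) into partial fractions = -16/(85*(2*x - 1)) - 2/(51*(x + 8)) + 2/(15*(x + 2))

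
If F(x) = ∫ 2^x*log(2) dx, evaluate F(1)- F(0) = 1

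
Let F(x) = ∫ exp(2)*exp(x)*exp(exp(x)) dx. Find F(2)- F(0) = -exp(3) + exp(2 + exp(2))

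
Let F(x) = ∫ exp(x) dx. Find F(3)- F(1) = -E + exp(3)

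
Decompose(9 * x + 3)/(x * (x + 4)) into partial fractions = 33/(4*(x + 4)) + 3/(4*x)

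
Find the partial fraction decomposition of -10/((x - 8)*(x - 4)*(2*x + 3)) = -40/(209*(2*x + 3)) + 5/(22*(x - 4)) - 5/(38*(x - 8))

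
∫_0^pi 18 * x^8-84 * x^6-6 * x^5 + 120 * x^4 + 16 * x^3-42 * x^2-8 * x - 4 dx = -(-2*pi + pi^3)^2 - 4*pi + 2*pi^3 + 2*(-2*pi + pi^3)^3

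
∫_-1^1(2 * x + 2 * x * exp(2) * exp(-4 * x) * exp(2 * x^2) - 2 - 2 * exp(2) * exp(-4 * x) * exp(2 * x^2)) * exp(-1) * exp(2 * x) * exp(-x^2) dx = -exp(4) + exp(-4)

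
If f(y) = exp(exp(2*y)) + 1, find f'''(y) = 8*exp(2*y + exp(2*y)) + 24*exp(4*y + exp(2*y)) + 8*exp(6*y + exp(2*y))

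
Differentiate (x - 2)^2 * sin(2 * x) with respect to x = 2*x^2*cos(2*x) + 2*x*sin(2*x) - 8*x*cos(2*x) - 4*sin(2*x) + 8*cos(2*x)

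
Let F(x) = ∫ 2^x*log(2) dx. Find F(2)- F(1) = 2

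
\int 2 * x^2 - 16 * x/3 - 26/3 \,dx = 2*x^3/3 - 8*x^2/3 - 26*x/3 + C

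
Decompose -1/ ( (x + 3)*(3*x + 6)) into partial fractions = 1/(3*(x + 3)) - 1/(3*(x + 2))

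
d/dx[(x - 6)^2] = 2*x - 12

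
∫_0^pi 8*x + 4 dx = -1 + (1 + 2*pi)^2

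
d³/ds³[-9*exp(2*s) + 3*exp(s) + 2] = -72*exp(2*s) + 3*exp(s)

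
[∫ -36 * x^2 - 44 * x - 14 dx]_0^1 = -48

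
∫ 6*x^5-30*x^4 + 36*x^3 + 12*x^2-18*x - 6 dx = x^6 - 6*x^5 + 9*x^4 + 4*x^3 - 9*x^2 - 6*x + C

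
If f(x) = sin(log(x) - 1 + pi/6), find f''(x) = (-sin(log(x) - 1 + pi/6) - cos(log(x) - 1 + pi/6))/x^2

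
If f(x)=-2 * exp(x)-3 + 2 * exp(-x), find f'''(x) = (-2*exp(2*x) - 2)*exp(-x)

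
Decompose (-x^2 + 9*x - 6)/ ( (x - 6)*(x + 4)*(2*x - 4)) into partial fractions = -29/(60*(x + 4)) - 1/(6*(x - 2)) + 3/(20*(x - 6))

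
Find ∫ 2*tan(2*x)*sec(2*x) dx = sec(2*x) + C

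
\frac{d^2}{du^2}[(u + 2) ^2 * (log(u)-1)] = (2*u^2*log(u) + u^2 + 4*u - 4)/u^2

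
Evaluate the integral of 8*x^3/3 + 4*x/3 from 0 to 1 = 4/3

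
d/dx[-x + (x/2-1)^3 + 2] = 3*x^2/8 - 3*x/2 + 1/2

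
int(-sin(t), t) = cos(t) + C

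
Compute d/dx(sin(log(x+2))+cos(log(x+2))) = sqrt(2)*cos(log(x + 2) + pi/4)/(x + 2)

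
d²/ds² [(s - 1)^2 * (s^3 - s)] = 20*s^3 - 24*s^2 + 4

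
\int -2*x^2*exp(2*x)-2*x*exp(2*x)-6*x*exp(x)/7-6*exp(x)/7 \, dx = x*(-7*x*exp(x) - 6)*exp(x)/7 + C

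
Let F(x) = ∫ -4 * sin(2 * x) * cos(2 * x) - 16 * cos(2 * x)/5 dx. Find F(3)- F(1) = -sin(6)^2 - 8*sin(6)/5 + sin(2)^2 + 8*sin(2)/5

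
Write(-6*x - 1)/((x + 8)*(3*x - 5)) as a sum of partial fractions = -33/(29*(3*x - 5)) - 47/(29*(x + 8))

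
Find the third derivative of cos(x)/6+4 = sin(x)/6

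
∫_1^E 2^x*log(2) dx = -2 + 2^E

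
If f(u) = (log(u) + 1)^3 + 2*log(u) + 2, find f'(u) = (3*log(u)^2 + 6*log(u) + 5)/u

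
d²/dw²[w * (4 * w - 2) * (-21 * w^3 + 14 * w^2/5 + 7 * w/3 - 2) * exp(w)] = -84*w^5*exp(w) - 3934*w^4*exp(w)/5 - 3752*w^3*exp(w)/3 + 9722*w^2*exp(w)/15 - 364*w*exp(w)/15 - 52*exp(w)/3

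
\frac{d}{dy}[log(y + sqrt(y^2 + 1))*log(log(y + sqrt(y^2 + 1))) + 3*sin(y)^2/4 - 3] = (3*y^2*sin(2*y)/2 + 3*y*sqrt(y^2 + 1)*sin(2*y)/2 + 2*y*log(log(y + sqrt(y^2 + 1))) + 2*y + 2*sqrt(y^2 + 1)*log(log(y + sqrt(y^2 + 1))) + 2*sqrt(y^2 + 1) + 3*sin(2*y)/2)/(2*y^2 + 2*y*sqrt(y^2 + 1) + 2)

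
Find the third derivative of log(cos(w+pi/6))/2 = -sin(w + pi/6)/cos(w + pi/6)^3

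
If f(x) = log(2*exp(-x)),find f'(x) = -1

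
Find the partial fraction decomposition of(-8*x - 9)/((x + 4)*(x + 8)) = -55/(4*(x + 8)) + 23/(4*(x + 4))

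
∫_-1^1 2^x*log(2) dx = 3/2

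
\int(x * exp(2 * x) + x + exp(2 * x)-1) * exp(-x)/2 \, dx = x*sinh(x) + C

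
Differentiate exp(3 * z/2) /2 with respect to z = 3*exp(3*z/2)/4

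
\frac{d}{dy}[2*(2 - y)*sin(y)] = -2*y*cos(y) - 2*sin(y) + 4*cos(y)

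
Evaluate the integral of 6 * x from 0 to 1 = 3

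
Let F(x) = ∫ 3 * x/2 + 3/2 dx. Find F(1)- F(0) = 9/4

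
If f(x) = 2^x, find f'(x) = 2^x*log(2)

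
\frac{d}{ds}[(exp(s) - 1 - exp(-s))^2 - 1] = (2*exp(4*s) - 2*exp(3*s) - 2*exp(s) - 2)*exp(-2*s)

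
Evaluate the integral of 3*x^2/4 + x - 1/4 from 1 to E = -1/2 + E*(-2 + (1 + E)^2)/4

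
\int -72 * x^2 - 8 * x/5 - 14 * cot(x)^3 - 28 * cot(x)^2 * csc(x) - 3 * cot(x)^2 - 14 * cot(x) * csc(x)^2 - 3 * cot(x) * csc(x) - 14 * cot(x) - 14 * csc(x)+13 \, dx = -24*x^3 - 4*x^2/5 + 16*x + 7*(cot(x) + csc(x))^2 + 3*cot(x) + 3*csc(x) + C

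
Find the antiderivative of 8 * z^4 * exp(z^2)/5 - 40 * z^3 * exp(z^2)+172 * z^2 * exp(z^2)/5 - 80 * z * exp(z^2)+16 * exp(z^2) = 4*(z^3 - 25*z^2 + 20*z - 25)*exp(z^2)/5 + C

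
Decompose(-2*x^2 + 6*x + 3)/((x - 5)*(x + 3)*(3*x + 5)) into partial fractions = 113/(80*(3*x + 5)) - 33/(32*(x + 3)) - 17/(160*(x - 5))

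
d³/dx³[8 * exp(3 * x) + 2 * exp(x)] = 216*exp(3*x) + 2*exp(x)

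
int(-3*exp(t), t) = -3*exp(t) + C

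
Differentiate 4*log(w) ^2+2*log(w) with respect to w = (8*log(w) + 2)/w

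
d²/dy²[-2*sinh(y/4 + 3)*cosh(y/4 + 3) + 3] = -sinh(y/2 + 6)/4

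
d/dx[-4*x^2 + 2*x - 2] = 2 - 8*x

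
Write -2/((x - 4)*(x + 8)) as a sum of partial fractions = 1/(6*(x + 8)) - 1/(6*(x - 4))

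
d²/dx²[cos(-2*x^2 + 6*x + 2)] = -16*x^2*cos(-2*x^2 + 6*x + 2) + 48*x*cos(-2*x^2 + 6*x + 2) + 4*sin(-2*x^2 + 6*x + 2) - 36*cos(-2*x^2 + 6*x + 2)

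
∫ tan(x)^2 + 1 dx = tan(x) + C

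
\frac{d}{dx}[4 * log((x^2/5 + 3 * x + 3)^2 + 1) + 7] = (16*x^3 + 360*x^2 + 2040*x + 1800)/(x^4 + 30*x^3 + 255*x^2 + 450*x + 250)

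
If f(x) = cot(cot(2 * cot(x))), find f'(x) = -2/(sin(x)^2*sin(2/tan(x))^2*sin(1/tan(2/tan(x)))^2)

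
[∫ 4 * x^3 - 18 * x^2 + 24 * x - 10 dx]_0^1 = -3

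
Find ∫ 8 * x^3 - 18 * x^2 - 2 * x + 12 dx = 2*x^4 - 6*x^3 - x^2 + 12*x + C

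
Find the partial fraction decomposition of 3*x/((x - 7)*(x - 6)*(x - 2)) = 3/(10*(x - 2)) - 9/(2*(x - 6)) + 21/(5*(x - 7))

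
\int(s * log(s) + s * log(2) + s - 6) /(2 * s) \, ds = (s - 6)*log(2*s)/2 + C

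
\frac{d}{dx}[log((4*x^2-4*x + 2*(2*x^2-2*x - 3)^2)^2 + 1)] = (512*x^7 - 1792*x^6 + 384*x^5 + 3520*x^4 - 832*x^3 - 3168*x^2 - 64*x + 720)/(64*x^8 - 256*x^7 + 64*x^6 + 704*x^5 - 208*x^4 - 1056*x^3 - 32*x^2 + 720*x + 325)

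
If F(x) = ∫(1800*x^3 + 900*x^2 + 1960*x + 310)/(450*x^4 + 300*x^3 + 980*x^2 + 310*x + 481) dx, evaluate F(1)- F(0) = -log(962) + log(5042)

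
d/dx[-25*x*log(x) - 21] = -25*log(x) - 25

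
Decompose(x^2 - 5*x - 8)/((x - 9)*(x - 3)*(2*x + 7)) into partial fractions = 87/(325*(2*x + 7)) + 7/(39*(x - 3)) + 14/(75*(x - 9))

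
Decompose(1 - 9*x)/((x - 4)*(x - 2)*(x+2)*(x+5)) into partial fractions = -46/(189*(x + 5)) + 19/(72*(x + 2)) + 17/(56*(x - 2)) - 35/(108*(x - 4))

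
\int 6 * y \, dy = 3*y^2 + C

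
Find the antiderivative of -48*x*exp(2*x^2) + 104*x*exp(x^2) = (52 - 12*exp(x^2))*exp(x^2) + C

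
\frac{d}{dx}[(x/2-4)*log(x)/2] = (x*log(x) + x - 8)/(4*x)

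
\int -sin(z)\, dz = cos(z) + C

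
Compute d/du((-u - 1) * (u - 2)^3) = -4*u^3 + 15*u^2 - 12*u - 4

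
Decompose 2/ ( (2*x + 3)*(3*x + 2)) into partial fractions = 6/(5*(3*x + 2)) - 4/(5*(2*x + 3))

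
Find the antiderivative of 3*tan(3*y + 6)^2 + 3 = tan(3*y + 6) + C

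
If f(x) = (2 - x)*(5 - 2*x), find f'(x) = 4*x - 9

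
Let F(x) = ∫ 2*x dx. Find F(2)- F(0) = 4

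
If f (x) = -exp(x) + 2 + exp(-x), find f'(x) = (-exp(2*x) - 1)*exp(-x)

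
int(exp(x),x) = exp(x) + C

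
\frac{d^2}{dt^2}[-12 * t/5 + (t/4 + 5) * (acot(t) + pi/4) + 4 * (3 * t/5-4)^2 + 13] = (144*t^4 + 288*t^2 + 500*t + 119)/(50*t^4 + 100*t^2 + 50)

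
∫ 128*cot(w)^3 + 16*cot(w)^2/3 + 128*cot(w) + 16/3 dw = -16*(tan(w) + 12)/(3*tan(w)^2) + C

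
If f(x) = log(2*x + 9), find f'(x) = 2/(2*x + 9)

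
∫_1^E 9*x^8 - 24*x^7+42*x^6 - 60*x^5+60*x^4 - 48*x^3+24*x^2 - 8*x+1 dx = -2*exp(3) - 2*E + 2 + 2*exp(2) + (-exp(2) - 1 + E + exp(3))^3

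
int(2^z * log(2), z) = 2^z + C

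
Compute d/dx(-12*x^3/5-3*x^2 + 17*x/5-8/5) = -36*x^2/5 - 6*x + 17/5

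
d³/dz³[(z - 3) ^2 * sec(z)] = (-z^2*sin(z)/cos(z) + 6*z^2*sin(z)/cos(z)^3 + 6*z*sin(z)/cos(z) - 36*z*sin(z)/cos(z)^3 - 6*z + 12*z/cos(z)^2 - 3*sin(z)/cos(z) + 54*sin(z)/cos(z)^3 + 18 - 36/cos(z)^2)/cos(z)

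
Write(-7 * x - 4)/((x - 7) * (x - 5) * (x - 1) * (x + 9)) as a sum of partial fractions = -59/(2240*(x + 9)) - 11/(240*(x - 1)) + 39/(112*(x - 5)) - 53/(192*(x - 7))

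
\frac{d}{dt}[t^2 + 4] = 2*t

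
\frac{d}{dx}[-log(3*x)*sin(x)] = -(x*log(x)*cos(x) + x*log(3)*cos(x) + sin(x))/x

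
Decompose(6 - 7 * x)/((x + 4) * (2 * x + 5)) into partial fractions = 47/(3*(2*x + 5)) - 34/(3*(x + 4))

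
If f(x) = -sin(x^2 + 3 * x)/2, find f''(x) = 2*x^2*sin(x*(x + 3)) + 6*x*sin(x*(x + 3)) + 9*sin(x*(x + 3))/2 - cos(x*(x + 3))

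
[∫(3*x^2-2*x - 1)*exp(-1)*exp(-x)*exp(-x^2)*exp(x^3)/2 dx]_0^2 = -exp(-1)/2 + E/2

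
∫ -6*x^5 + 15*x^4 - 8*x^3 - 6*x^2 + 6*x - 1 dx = -x^6 + 3*x^5 - 2*x^4 - 2*x^3 + 3*x^2 - x + C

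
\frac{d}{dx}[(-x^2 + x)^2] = 4*x^3 - 6*x^2 + 2*x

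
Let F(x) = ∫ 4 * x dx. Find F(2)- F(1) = 6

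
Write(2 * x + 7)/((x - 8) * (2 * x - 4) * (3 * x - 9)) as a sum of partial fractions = 11/(36*(x - 2)) - 13/(30*(x - 3)) + 23/(180*(x - 8))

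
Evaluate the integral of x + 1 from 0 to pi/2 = pi^2/8 + pi/2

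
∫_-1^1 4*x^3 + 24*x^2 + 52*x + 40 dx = 96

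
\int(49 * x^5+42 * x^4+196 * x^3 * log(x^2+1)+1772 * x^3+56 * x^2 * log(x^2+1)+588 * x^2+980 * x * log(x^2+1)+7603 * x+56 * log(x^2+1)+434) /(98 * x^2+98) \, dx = 3*x^2/4 + 3*x/7 + (7*x^2 + 4*x + 28*log(x^2 + 1) + 196)^2/392 + 3*log(x^2 + 1) + C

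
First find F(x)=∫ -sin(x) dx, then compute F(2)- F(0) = -1 + cos(2)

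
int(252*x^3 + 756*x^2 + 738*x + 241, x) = 63*x^4 + 252*x^3 + 369*x^2 + 241*x + C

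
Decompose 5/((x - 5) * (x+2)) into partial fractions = -5/(7*(x + 2)) + 5/(7*(x - 5))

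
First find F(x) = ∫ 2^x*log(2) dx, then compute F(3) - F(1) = 6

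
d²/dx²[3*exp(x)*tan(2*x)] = 3*(8*tan(2*x)^3 + 4*tan(2*x)^2 + 9*tan(2*x) + 4)*exp(x)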